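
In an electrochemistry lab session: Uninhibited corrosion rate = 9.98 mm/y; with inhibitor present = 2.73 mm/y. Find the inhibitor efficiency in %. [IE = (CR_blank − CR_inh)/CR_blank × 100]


Apply the inhibitor-efficiency definition: IE = (CR_blank − CR_inh)/CR_blank × 100
IE = (9.98 − 2.73) / 9.98 × 100
IE = 7.25 / 9.98 × 100 = 72.6 %

72.6 %


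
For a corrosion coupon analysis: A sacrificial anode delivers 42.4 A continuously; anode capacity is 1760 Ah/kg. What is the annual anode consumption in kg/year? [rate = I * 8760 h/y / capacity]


Annual consumption = current * hours per year / capacity
Rate = 42.4 * 8760 / 1760 = 211.0 kg/year

211.0 kg/year


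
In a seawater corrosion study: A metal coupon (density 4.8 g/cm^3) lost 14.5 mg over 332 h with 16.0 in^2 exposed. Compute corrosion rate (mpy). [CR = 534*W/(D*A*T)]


Apply the mpy weight-loss relation: CR = 534 * W / (D * A * T)
Numerator: 534 * 14.5 = 7743.0
Denominator: 4.8 * 16.0 * 332 = 25497.6
CR = 7743.0 / 25497.6 = 0.30368 mpy

0.30368 mpy


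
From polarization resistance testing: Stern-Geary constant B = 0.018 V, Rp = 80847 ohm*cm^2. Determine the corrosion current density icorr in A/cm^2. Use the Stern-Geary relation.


Apply the Stern-Geary relation: icorr = B / Rp
icorr = 0.018 / 80847 = 2.226×10^-7 A/cm^2

2.226×10^-7 A/cm^2


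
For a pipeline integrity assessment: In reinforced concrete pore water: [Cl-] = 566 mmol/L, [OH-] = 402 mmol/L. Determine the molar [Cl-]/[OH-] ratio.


Threshold parameter = [Cl-] / [OH-] (molar basis; both in mmol/L, so units cancel)
Ratio = 566 / 402 = 1.41

1.41


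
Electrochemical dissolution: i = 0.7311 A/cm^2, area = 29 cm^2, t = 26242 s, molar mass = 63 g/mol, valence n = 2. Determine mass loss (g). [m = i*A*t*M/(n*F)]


Apply Faraday's law: m = i*A*t*M / (n*F)
Total charge passed Q = i*A*t = 0.7311*29*26242 = 556380.2598 C
m = Q*M/(n*F) = 556380.2598*63/(2*96485) = 181.64459 g

181.64459 g


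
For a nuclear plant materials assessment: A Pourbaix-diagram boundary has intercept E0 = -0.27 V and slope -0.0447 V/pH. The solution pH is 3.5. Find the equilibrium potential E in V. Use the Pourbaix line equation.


Apply the Pourbaix line equation: E = E0 + slope*pH
E = -0.27 + (-0.0447)*3.5 = -0.27 + (-0.15645) = -0.42645 V
Rounded to 4 decimal places: E = -0.4265 V

-0.4265 V


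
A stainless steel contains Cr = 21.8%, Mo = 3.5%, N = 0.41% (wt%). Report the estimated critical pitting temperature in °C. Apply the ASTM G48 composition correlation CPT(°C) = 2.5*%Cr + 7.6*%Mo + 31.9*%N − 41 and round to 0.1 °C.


Apply the ASTM G48 empirical CPT estimate: CPT(°C) = 2.5*%Cr + 7.6*%Mo + 31.9*%N − 41
2.5*21.8 = 54.5; 7.6*3.5 = 26.6; 31.9*0.41 = 13.079
CPT = 54.5 + 26.6 + 13.079 − 41 = 53.179 °C
Rounded to 0.1 °C: CPT ≈ 53.2 °C

53.2 °C


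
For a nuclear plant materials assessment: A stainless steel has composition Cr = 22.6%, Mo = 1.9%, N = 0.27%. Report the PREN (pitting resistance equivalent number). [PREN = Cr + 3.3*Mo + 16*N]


Apply the PREN formula: PREN = Cr + 3.3*Mo + 16*N
PREN = 22.6 + 3.3*1.9 + 16*0.27
PREN = 22.6 + 6.27 + 4.32 = 33.19

33.19


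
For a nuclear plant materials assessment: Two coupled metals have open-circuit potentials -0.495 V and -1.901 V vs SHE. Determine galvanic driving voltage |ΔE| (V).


Driving voltage is the absolute potential difference.
|ΔE| = |-0.495 − (-1.901)| = 1.406 V

1.406 V


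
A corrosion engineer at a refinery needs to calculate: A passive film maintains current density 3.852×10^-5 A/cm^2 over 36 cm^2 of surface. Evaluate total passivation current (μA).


I = i_pass * A, then convert A → μA (×10^6)
I = 3.852×10^-5 * 36 * 10^6 = 1386.72 μA

1386.72 μA


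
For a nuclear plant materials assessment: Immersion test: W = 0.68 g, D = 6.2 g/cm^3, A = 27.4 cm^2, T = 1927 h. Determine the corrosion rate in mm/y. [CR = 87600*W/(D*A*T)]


Apply the mm/y weight-loss relation: CR = 87600 * W / (D * A * T)
Numerator: 87600 * 0.68 = 59568.0
Denominator: 6.2 * 27.4 * 1927 = 327358.76
CR = 59568.0 / 327358.76 = 0.182 mm/y

0.182 mm/y


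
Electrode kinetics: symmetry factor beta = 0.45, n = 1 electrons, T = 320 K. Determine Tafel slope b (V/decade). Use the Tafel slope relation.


Apply the Tafel slope relation: b = 2.303*R*T/(beta*n*F)
Numerator: 2.303 * 8.314 * 320 = 6127.09
Denominator: 0.45 * 1 * 96485 = 43418.25
b = 6127.09 / 43418.25 = 0.141 V/decade

0.141 V/decade


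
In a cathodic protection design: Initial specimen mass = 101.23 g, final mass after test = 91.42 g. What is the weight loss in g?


Weight loss = initial − final
WL = 101.23 − 91.42 = 9.81 g

9.81 g


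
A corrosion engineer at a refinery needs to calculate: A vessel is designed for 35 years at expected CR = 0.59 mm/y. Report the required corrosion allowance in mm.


Corrosion allowance = CR × design life
CA = 0.59 * 35 = 20.65 mm

20.65 mm


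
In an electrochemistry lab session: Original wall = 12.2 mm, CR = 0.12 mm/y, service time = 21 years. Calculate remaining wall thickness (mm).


Remaining wall = original − CR × time
t = 12.2 − 0.12*21 = 12.2 − 2.52 = 9.68 mm

9.68 mm


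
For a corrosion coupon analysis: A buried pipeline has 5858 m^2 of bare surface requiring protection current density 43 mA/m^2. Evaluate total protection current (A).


I = area * current density, then convert mA → A (÷1000)
I = 5858 * 43 / 1000 = 251.89 A

251.89 A


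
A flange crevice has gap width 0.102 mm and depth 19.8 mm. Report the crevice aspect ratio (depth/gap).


Aspect ratio = depth / gap
Ratio = 19.8 / 0.102 = 194.1

194.1


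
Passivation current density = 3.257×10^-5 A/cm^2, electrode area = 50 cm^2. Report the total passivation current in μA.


I = i_pass * A, then convert A → μA (×10^6)
I = 3.257×10^-5 * 50 * 10^6 = 1628.5 μA

1628.5 μA


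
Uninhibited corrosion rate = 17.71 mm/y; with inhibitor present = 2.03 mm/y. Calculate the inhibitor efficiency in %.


Apply the inhibitor-efficiency definition: IE = (CR_blank − CR_inh)/CR_blank × 100
IE = (17.71 − 2.03) / 17.71 × 100
IE = 15.68 / 17.71 × 100 = 88.5 %

88.5 %


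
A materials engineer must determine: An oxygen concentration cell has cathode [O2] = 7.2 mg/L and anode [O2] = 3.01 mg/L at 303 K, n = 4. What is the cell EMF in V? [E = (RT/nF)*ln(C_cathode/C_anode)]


Apply the Nernst concentration-cell relation: E = (RT/nF)*ln(C_cathode/C_anode)
RT/nF = 8.314*303/(4*96485) = 0.00652729 V
ln(7.2/3.01) = 0.87214
E = 0.00652729 * 0.87214 = 0.00569 V

0.00569 V


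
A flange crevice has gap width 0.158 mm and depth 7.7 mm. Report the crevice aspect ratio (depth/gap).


Aspect ratio = depth / gap
Ratio = 7.7 / 0.158 = 48.7

48.7


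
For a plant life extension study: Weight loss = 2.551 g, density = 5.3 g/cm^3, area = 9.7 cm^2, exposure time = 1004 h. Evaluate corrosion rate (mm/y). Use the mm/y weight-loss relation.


Apply the mm/y weight-loss relation: CR = 87600 * W / (D * A * T)
Numerator: 87600 * 2.551 = 223467.6
Denominator: 5.3 * 9.7 * 1004 = 51615.64
CR = 223467.6 / 51615.64 = 4.32946 mm/y

4.32946 mm/y


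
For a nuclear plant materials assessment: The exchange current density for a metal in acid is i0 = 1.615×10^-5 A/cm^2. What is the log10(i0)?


i0 = 1.615×10^-5 A/cm^2
log10(i0) = -4.792

-4.792


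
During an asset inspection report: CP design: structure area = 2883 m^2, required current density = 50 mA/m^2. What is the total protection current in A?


I = area * current density, then convert mA → A (÷1000)
I = 2883 * 50 / 1000 = 144.15 A

144.15 A


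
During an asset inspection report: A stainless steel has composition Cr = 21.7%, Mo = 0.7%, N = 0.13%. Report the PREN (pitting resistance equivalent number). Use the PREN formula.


Apply the PREN formula: PREN = Cr + 3.3*Mo + 16*N
PREN = 21.7 + 3.3*0.7 + 16*0.13
PREN = 21.7 + 2.31 + 2.08 = 26.09

26.09


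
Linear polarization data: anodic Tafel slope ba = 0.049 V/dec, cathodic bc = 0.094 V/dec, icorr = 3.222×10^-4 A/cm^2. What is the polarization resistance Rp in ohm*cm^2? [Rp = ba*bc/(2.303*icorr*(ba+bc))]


Apply the Stern-Geary equation: Rp = ba*bc / (2.303*icorr*(ba+bc))
ba*bc = 0.049*0.094 = 0.004606
ba+bc = 0.143; 2.303*icorr*(ba+bc) = 2.303*3.222×10^-4*0.143 = 1.061098×10^-4
Rp = 0.004606 / 1.061098×10^-4 = 43.4 ohm*cm^2

43.4 ohm*cm^2


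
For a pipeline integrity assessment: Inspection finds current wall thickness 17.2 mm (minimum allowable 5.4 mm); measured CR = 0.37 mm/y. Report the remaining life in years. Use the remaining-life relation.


Apply the remaining-life relation: RL = (t_current − t_min) / CR
RL = (17.2 − 5.4) / 0.37 = 11.8 / 0.37 = 31.9 years

31.9 years


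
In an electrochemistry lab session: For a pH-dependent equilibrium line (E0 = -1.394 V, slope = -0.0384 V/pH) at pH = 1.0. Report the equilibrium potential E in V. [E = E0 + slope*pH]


Apply the Pourbaix line equation: E = E0 + slope*pH
E = -1.394 + (-0.0384)*1.0 = -1.394 + (-0.0384) = -1.4324 V
Rounded to 3 decimal places: E = -1.432 V

-1.432 V


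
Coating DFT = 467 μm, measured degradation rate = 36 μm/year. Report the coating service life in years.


Service life = thickness / degradation rate
Life = 467 / 36 = 13.0 years

13.0 years


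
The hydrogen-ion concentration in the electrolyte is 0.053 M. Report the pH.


pH = −log10[H+]
pH = −log10(0.053) = 1.28

1.28


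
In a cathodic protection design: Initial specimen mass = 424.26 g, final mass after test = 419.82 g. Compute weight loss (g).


Weight loss = initial − final
WL = 424.26 − 419.82 = 4.44 g

4.44 g


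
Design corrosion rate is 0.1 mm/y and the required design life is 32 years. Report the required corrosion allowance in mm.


Corrosion allowance = CR × design life
CA = 0.1 * 32 = 3.2 mm

3.2 mm


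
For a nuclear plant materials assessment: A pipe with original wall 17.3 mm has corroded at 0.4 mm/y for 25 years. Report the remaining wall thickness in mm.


Remaining wall = original − CR × time
t = 17.3 − 0.4*25 = 17.3 − 10.0 = 7.3 mm

7.3 mm


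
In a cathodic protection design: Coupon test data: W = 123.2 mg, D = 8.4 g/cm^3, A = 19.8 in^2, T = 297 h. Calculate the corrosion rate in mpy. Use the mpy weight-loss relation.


Apply the mpy weight-loss relation: CR = 534 * W / (D * A * T)
Numerator: 534 * 123.2 = 65788.8
Denominator: 8.4 * 19.8 * 297 = 49397.04
CR = 65788.8 / 49397.04 = 1.332 mpy

1.332 mpy


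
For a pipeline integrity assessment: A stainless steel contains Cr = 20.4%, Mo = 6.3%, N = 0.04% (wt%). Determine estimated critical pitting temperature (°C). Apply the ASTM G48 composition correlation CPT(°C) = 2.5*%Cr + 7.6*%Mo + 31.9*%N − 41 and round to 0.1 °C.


Apply the ASTM G48 empirical CPT estimate: CPT(°C) = 2.5*%Cr + 7.6*%Mo + 31.9*%N − 41
2.5*20.4 = 51; 7.6*6.3 = 47.88; 31.9*0.04 = 1.276
CPT = 51 + 47.88 + 1.276 − 41 = 59.156 °C
Rounded to 0.1 °C: CPT ≈ 59.2 °C

59.2 °C


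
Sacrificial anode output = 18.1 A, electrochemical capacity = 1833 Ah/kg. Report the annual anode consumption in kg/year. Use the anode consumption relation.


Annual consumption = current * hours per year / capacity
Rate = 18.1 * 8760 / 1833 = 86.5 kg/year

86.5 kg/year


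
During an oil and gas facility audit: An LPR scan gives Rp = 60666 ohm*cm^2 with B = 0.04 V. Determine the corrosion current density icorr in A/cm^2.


Apply the Stern-Geary relation: icorr = B / Rp
icorr = 0.04 / 60666 = 6.593×10^-7 A/cm^2

6.593×10^-7 A/cm^2


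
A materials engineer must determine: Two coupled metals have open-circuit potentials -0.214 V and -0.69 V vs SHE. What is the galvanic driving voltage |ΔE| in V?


Driving voltage is the absolute potential difference.
|ΔE| = |-0.214 − (-0.69)| = 0.476 V

0.476 V


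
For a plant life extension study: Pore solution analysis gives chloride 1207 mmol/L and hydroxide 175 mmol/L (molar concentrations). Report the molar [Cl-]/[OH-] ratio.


Threshold parameter = [Cl-] / [OH-] (molar basis; both in mmol/L, so units cancel)
Ratio = 1207 / 175 = 6.9

6.9


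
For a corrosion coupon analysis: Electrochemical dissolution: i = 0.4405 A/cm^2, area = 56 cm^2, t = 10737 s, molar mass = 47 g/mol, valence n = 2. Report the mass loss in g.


Apply Faraday's law: m = i*A*t*M / (n*F)
Total charge passed Q = i*A*t = 0.4405*56*10737 = 264860.316 C
m = Q*M/(n*F) = 264860.316*47/(2*96485) = 64.5097 g

64.5097 g


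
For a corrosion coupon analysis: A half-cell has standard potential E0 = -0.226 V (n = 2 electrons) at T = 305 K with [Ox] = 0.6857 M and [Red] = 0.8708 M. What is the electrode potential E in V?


Apply the Nernst equation: E = E0 + (RT/nF)*ln([Ox]/[Red])
Step 1: RT/nF = 8.314*305/(2*96485) = 0.01314075 V
Step 2: [Ox]/[Red] = 0.6857/0.8708 = 0.787437
Step 3: ln(0.787437) = -0.238972
Step 4: correction = 0.01314075 * -0.238972 = -0.003 V
E = -0.226 + -0.003 = -0.229 V

-0.229 V


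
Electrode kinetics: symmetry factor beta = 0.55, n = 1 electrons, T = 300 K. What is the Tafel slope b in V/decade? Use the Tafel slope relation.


Apply the Tafel slope relation: b = 2.303*R*T/(beta*n*F)
Numerator: 2.303 * 8.314 * 300 = 5744.14
Denominator: 0.55 * 1 * 96485 = 53066.75
b = 5744.14 / 53066.75 = 0.1082 V/decade

0.1082 V/decade


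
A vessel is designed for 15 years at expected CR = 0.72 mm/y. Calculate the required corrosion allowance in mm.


Corrosion allowance = CR × design life
CA = 0.72 * 15 = 10.8 mm

10.8 mm


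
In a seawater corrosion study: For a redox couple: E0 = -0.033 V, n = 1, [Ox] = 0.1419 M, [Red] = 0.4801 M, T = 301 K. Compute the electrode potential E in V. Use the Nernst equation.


Apply the Nernst equation: E = E0 + (RT/nF)*ln([Ox]/[Red])
Step 1: RT/nF = 8.314*301/(1*96485) = 0.02593682 V
Step 2: [Ox]/[Red] = 0.1419/0.4801 = 0.295563
Step 3: ln(0.295563) = -1.218873
Step 4: correction = 0.02593682 * -1.218873 = -0.0316 V
E = -0.033 + -0.0316 = -0.0646 V

-0.0646 V


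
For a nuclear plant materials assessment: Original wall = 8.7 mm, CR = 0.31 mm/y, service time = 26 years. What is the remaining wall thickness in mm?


Remaining wall = original − CR × time
t = 8.7 − 0.31*26 = 8.7 − 8.06 = 0.64 mm

0.64 mm


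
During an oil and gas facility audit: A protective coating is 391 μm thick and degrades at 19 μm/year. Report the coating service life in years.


Service life = thickness / degradation rate
Life = 391 / 19 = 20.6 years

20.6 years


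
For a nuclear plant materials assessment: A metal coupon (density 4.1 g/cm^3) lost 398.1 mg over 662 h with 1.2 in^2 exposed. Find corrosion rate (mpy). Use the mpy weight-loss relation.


Apply the mpy weight-loss relation: CR = 534 * W / (D * A * T)
Numerator: 534 * 398.1 = 212585.4
Denominator: 4.1 * 1.2 * 662 = 3257.04
CR = 212585.4 / 3257.04 = 65.27 mpy

65.27 mpy


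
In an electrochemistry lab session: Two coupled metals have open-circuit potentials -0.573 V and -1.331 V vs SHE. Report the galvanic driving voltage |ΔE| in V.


Driving voltage is the absolute potential difference.
|ΔE| = |-0.573 − (-1.331)| = 0.758 V

0.758 V


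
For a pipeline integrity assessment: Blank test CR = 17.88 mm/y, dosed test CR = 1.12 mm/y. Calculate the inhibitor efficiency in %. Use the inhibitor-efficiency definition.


Apply the inhibitor-efficiency definition: IE = (CR_blank − CR_inh)/CR_blank × 100
IE = (17.88 − 1.12) / 17.88 × 100
IE = 16.76 / 17.88 × 100 = 93.7 %

93.7 %


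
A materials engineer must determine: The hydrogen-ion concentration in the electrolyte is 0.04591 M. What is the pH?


pH = −log10[H+]
pH = −log10(0.04591) = 1.34

1.34


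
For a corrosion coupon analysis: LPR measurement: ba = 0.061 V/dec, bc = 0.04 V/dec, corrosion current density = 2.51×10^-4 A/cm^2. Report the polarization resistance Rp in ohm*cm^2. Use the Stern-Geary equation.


Apply the Stern-Geary equation: Rp = ba*bc / (2.303*icorr*(ba+bc))
ba*bc = 0.061*0.04 = 0.00244
ba+bc = 0.101; 2.303*icorr*(ba+bc) = 2.303*2.51×10^-4*0.101 = 5.8383353×10^-5
Rp = 0.00244 / 5.8383353×10^-5 = 41.8 ohm*cm^2

41.8 ohm*cm^2


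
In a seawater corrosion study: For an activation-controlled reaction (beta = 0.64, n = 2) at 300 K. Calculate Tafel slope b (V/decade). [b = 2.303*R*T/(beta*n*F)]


Apply the Tafel slope relation: b = 2.303*R*T/(beta*n*F)
Numerator: 2.303 * 8.314 * 300 = 5744.14
Denominator: 0.64 * 2 * 96485 = 123500.8
b = 5744.14 / 123500.8 = 0.047 V/decade

0.047 V/decade


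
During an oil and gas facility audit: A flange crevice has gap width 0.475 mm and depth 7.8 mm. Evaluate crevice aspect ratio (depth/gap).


Aspect ratio = depth / gap
Ratio = 7.8 / 0.475 = 16.4

16.4


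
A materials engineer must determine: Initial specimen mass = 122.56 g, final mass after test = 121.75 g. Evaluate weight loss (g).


Weight loss = initial − final
WL = 122.56 − 121.75 = 0.81 g

0.81 g


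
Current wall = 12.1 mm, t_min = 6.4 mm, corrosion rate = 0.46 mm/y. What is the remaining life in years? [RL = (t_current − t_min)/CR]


Apply the remaining-life relation: RL = (t_current − t_min) / CR
RL = (12.1 − 6.4) / 0.46 = 5.7 / 0.46 = 12.4 years

12.4 years


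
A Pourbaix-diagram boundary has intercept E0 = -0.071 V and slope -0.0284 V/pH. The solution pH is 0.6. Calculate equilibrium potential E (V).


Apply the Pourbaix line equation: E = E0 + slope*pH
E = -0.071 + (-0.0284)*0.6 = -0.071 + (-0.01704) = -0.08804 V
Rounded to 3 decimal places: E = -0.088 V

-0.088 V


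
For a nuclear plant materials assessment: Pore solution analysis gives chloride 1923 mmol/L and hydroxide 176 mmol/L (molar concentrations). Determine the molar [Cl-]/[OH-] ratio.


Threshold parameter = [Cl-] / [OH-] (molar basis; both in mmol/L, so units cancel)
Ratio = 1923 / 176 = 10.93

10.93


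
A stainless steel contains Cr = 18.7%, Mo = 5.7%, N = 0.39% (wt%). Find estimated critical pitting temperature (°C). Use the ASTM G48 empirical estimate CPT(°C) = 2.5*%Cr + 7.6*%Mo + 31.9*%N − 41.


Apply the ASTM G48 empirical CPT estimate: CPT(°C) = 2.5*%Cr + 7.6*%Mo + 31.9*%N − 41
2.5*18.7 = 46.75; 7.6*5.7 = 43.32; 31.9*0.39 = 12.441
CPT = 46.75 + 43.32 + 12.441 − 41 = 61.511 °C
Rounded to 0.1 °C: CPT ≈ 61.5 °C

61.5 °C


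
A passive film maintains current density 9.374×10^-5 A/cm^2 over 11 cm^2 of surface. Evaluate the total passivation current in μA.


I = i_pass * A, then convert A → μA (×10^6)
I = 9.374×10^-5 * 11 * 10^6 = 1031.14 μA

1031.14 μA


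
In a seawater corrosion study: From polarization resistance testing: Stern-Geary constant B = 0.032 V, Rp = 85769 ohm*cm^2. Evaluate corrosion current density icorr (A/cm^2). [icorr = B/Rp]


Apply the Stern-Geary relation: icorr = B / Rp
icorr = 0.032 / 85769 = 3.731×10^-7 A/cm^2

3.731×10^-7 A/cm^2


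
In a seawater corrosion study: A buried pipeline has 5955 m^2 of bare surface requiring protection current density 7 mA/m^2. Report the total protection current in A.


I = area * current density, then convert mA → A (÷1000)
I = 5955 * 7 / 1000 = 41.69 A

41.69 A


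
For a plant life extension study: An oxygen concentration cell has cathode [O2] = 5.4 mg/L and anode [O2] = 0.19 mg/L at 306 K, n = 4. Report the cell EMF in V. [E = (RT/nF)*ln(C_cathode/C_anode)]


Apply the Nernst concentration-cell relation: E = (RT/nF)*ln(C_cathode/C_anode)
RT/nF = 8.314*306/(4*96485) = 0.00659192 V
ln(5.4/0.19) = 3.34713
E = 0.00659192 * 3.34713 = 0.02206 V

0.02206 V


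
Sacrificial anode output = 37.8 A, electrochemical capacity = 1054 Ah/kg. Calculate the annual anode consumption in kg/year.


Annual consumption = current * hours per year / capacity
Rate = 37.8 * 8760 / 1054 = 314.2 kg/year

314.2 kg/year


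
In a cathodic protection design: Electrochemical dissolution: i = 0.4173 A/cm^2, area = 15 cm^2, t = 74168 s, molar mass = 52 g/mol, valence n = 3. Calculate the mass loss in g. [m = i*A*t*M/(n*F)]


Apply Faraday's law: m = i*A*t*M / (n*F)
Total charge passed Q = i*A*t = 0.4173*15*74168 = 464254.596 C
m = Q*M/(n*F) = 464254.596*52/(3*96485) = 83.4024 g

83.4024 g


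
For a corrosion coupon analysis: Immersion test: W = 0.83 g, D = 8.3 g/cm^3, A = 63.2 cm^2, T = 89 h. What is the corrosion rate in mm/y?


Apply the mm/y weight-loss relation: CR = 87600 * W / (D * A * T)
Numerator: 87600 * 0.83 = 72708.0
Denominator: 8.3 * 63.2 * 89 = 46685.84
CR = 72708.0 / 46685.84 = 1.5574 mm/y

1.5574 mm/y


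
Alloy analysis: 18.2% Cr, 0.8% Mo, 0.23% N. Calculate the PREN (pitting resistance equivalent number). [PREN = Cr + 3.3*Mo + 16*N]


Apply the PREN formula: PREN = Cr + 3.3*Mo + 16*N
PREN = 18.2 + 3.3*0.8 + 16*0.23
PREN = 18.2 + 2.64 + 3.68 = 24.52

24.52


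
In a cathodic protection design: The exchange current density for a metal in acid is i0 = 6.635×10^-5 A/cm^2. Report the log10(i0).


i0 = 6.635×10^-5 A/cm^2
log10(i0) = -4.178

-4.178


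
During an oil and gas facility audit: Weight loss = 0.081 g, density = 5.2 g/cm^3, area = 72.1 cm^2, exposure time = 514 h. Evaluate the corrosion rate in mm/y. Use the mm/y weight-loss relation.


Apply the mm/y weight-loss relation: CR = 87600 * W / (D * A * T)
Numerator: 87600 * 0.081 = 7095.6
Denominator: 5.2 * 72.1 * 514 = 192708.88
CR = 7095.6 / 192708.88 = 0.0368 mm/y

0.0368 mm/y


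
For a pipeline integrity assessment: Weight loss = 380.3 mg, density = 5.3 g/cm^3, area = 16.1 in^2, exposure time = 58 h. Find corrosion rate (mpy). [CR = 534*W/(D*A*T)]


Apply the mpy weight-loss relation: CR = 534 * W / (D * A * T)
Numerator: 534 * 380.3 = 203080.2
Denominator: 5.3 * 16.1 * 58 = 4949.14
CR = 203080.2 / 4949.14 = 41.03343 mpy

41.03343 mpy


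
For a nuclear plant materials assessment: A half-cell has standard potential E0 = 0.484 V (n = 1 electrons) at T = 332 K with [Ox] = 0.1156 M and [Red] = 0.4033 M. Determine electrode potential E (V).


Apply the Nernst equation: E = E0 + (RT/nF)*ln([Ox]/[Red])
Step 1: RT/nF = 8.314*332/(1*96485) = 0.02860805 V
Step 2: [Ox]/[Red] = 0.1156/0.4033 = 0.286635
Step 3: ln(0.286635) = -1.249546
Step 4: correction = 0.02860805 * -1.249546 = -0.0357 V
E = 0.484 + -0.0357 = 0.4483 V

0.4483 V


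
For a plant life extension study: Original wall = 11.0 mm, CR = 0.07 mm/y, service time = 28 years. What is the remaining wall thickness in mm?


Remaining wall = original − CR × time
t = 11.0 − 0.07*28 = 11.0 − 1.96 = 9.04 mm

9.04 mm


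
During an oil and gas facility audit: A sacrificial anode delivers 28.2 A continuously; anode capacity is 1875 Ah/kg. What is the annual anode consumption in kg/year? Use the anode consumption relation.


Annual consumption = current * hours per year / capacity
Rate = 28.2 * 8760 / 1875 = 131.8 kg/year

131.8 kg/year


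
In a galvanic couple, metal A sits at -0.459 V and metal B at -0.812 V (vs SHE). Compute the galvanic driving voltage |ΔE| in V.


Driving voltage is the absolute potential difference.
|ΔE| = |-0.459 − (-0.812)| = 0.353 V

0.353 V


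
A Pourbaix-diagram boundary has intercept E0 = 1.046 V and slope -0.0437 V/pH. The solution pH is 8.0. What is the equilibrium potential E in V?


Apply the Pourbaix line equation: E = E0 + slope*pH
E = 1.046 + (-0.0437)*8.0 = 1.046 + (-0.3496) = 0.6964 V
Rounded to 4 decimal places: E = 0.6964 V

0.6964 V


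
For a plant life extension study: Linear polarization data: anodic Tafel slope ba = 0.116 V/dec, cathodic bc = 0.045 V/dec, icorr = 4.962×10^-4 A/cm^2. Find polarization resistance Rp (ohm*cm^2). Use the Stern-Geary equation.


Apply the Stern-Geary equation: Rp = ba*bc / (2.303*icorr*(ba+bc))
ba*bc = 0.116*0.045 = 0.00522
ba+bc = 0.161; 2.303*icorr*(ba+bc) = 2.303*4.962×10^-4*0.161 = 1.8398252×10^-4
Rp = 0.00522 / 1.8398252×10^-4 = 28.37 ohm*cm^2

28.37 ohm*cm^2


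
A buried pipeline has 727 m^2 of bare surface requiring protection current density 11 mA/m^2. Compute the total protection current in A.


I = area * current density, then convert mA → A (÷1000)
I = 727 * 11 / 1000 = 8.0 A

8.0 A


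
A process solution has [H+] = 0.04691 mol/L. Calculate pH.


pH = −log10[H+]
pH = −log10(0.04691) = 1.33

1.33


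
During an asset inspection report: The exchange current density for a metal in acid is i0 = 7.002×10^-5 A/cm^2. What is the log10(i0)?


i0 = 7.002×10^-5 A/cm^2
log10(i0) = -4.155

-4.155


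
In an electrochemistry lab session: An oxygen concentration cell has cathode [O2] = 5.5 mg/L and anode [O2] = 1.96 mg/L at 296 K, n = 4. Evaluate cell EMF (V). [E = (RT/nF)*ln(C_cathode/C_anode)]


Apply the Nernst concentration-cell relation: E = (RT/nF)*ln(C_cathode/C_anode)
RT/nF = 8.314*296/(4*96485) = 0.00637649 V
ln(5.5/1.96) = 1.0318
E = 0.00637649 * 1.0318 = 0.00658 V

0.00658 V


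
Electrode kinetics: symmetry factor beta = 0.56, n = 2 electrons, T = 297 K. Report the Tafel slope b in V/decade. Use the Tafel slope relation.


Apply the Tafel slope relation: b = 2.303*R*T/(beta*n*F)
Numerator: 2.303 * 8.314 * 297 = 5686.7
Denominator: 0.56 * 2 * 96485 = 108063.2
b = 5686.7 / 108063.2 = 0.053 V/decade

0.053 V/decade


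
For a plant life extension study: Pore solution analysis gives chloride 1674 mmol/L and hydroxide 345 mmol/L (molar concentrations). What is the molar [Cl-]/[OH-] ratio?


Threshold parameter = [Cl-] / [OH-] (molar basis; both in mmol/L, so units cancel)
Ratio = 1674 / 345 = 4.85

4.85


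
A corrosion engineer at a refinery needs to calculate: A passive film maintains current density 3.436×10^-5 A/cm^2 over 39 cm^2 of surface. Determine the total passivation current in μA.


I = i_pass * A, then convert A → μA (×10^6)
I = 3.436×10^-5 * 39 * 10^6 = 1340.04 μA

1340.04 μA


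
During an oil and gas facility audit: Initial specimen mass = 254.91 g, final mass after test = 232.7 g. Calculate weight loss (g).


Weight loss = initial − final
WL = 254.91 − 232.7 = 22.21 g

22.21 g


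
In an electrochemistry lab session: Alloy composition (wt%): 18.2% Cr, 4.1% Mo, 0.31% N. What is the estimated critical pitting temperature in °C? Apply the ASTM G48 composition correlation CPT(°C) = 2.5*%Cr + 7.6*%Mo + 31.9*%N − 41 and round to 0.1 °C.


Apply the ASTM G48 empirical CPT estimate: CPT(°C) = 2.5*%Cr + 7.6*%Mo + 31.9*%N − 41
2.5*18.2 = 45.5; 7.6*4.1 = 31.16; 31.9*0.31 = 9.889
CPT = 45.5 + 31.16 + 9.889 − 41 = 45.549 °C
Rounded to 0.1 °C: CPT ≈ 45.5 °C

45.5 °C


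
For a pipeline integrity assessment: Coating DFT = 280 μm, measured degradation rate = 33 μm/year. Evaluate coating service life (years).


Service life = thickness / degradation rate
Life = 280 / 33 = 8.5 years

8.5 years


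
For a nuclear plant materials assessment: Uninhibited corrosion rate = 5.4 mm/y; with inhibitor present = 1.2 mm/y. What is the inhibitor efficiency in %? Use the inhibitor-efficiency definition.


Apply the inhibitor-efficiency definition: IE = (CR_blank − CR_inh)/CR_blank × 100
IE = (5.4 − 1.2) / 5.4 × 100
IE = 4.2 / 5.4 × 100 = 77.8 %

77.8 %


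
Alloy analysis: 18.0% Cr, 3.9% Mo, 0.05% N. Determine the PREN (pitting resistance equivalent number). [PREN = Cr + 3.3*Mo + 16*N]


Apply the PREN formula: PREN = Cr + 3.3*Mo + 16*N
PREN = 18.0 + 3.3*3.9 + 16*0.05
PREN = 18.0 + 12.87 + 0.8 = 31.67

31.67


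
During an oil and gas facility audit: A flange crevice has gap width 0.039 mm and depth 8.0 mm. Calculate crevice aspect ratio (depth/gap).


Aspect ratio = depth / gap
Ratio = 8.0 / 0.039 = 205.1

205.1


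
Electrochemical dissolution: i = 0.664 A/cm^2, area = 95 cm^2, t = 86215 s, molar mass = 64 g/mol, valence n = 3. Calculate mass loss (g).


Apply Faraday's law: m = i*A*t*M / (n*F)
Total charge passed Q = i*A*t = 0.664*95*86215 = 5438442.2 C
m = Q*M/(n*F) = 5438442.2*64/(3*96485) = 1202.4677 g

1202.4677 g


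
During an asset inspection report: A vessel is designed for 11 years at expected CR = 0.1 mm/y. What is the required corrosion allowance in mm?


Corrosion allowance = CR × design life
CA = 0.1 * 11 = 1.1 mm

1.1 mm


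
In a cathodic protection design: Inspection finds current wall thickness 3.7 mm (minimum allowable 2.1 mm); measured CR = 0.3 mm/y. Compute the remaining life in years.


Apply the remaining-life relation: RL = (t_current − t_min) / CR
RL = (3.7 − 2.1) / 0.3 = 1.6 / 0.3 = 5.3 years

5.3 years


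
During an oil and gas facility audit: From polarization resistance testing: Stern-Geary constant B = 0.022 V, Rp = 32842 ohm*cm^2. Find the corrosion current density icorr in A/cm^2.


Apply the Stern-Geary relation: icorr = B / Rp
icorr = 0.022 / 32842 = 6.699×10^-7 A/cm^2

6.699×10^-7 A/cm^2


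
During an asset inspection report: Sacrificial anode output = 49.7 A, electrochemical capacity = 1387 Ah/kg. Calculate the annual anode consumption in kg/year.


Annual consumption = current * hours per year / capacity
Rate = 49.7 * 8760 / 1387 = 313.9 kg/year

313.9 kg/year


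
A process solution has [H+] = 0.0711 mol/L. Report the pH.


pH = −log10[H+]
pH = −log10(0.0711) = 1.15

1.15


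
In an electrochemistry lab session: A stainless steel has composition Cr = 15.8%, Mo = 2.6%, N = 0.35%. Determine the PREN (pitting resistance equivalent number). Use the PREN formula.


Apply the PREN formula: PREN = Cr + 3.3*Mo + 16*N
PREN = 15.8 + 3.3*2.6 + 16*0.35
PREN = 15.8 + 8.58 + 5.6 = 29.98

29.98


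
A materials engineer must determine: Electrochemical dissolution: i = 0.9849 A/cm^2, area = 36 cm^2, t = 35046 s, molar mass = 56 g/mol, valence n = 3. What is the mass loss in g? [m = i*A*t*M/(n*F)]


Apply Faraday's law: m = i*A*t*M / (n*F)
Total charge passed Q = i*A*t = 0.9849*36*35046 = 1242604.9944 C
m = Q*M/(n*F) = 1242604.9944*56/(3*96485) = 240.4031 g

240.4031 g


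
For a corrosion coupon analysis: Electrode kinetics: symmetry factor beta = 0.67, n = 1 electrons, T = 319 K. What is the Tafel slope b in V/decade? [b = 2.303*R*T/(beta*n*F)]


Apply the Tafel slope relation: b = 2.303*R*T/(beta*n*F)
Numerator: 2.303 * 8.314 * 319 = 6107.94
Denominator: 0.67 * 1 * 96485 = 64644.95
b = 6107.94 / 64644.95 = 0.094 V/decade

0.094 V/decade


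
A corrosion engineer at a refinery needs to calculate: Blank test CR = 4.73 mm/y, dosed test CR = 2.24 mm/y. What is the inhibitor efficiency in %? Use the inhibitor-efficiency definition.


Apply the inhibitor-efficiency definition: IE = (CR_blank − CR_inh)/CR_blank × 100
IE = (4.73 − 2.24) / 4.73 × 100
IE = 2.49 / 4.73 × 100 = 52.6 %

52.6 %


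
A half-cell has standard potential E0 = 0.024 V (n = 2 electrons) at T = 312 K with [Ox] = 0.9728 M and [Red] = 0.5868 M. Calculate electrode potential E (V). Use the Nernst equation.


Apply the Nernst equation: E = E0 + (RT/nF)*ln([Ox]/[Red])
Step 1: RT/nF = 8.314*312/(2*96485) = 0.01344234 V
Step 2: [Ox]/[Red] = 0.9728/0.5868 = 1.657805
Step 3: ln(1.657805) = 0.505494
Step 4: correction = 0.01344234 * 0.505494 = 0.0068 V
E = 0.024 + 0.0068 = 0.0308 V

0.0308 V


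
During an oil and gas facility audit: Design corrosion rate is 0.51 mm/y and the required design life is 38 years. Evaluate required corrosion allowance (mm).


Corrosion allowance = CR × design life
CA = 0.51 * 38 = 19.38 mm

19.38 mm


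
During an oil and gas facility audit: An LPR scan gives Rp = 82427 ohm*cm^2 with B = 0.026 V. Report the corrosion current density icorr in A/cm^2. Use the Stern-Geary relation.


Apply the Stern-Geary relation: icorr = B / Rp
icorr = 0.026 / 82427 = 3.154×10^-7 A/cm^2

3.154×10^-7 A/cm^2


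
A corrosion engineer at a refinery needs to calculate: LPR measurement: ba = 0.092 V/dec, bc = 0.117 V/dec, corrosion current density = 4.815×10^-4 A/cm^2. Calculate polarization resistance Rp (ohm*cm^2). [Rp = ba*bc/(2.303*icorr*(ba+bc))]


Apply the Stern-Geary equation: Rp = ba*bc / (2.303*icorr*(ba+bc))
ba*bc = 0.092*0.117 = 0.010764
ba+bc = 0.209; 2.303*icorr*(ba+bc) = 2.303*4.815×10^-4*0.209 = 2.3175895×10^-4
Rp = 0.010764 / 2.3175895×10^-4 = 46.4 ohm*cm^2

46.4 ohm*cm^2


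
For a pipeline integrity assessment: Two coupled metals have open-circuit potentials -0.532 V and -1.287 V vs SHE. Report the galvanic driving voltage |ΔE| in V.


Driving voltage is the absolute potential difference.
|ΔE| = |-0.532 − (-1.287)| = 0.755 V

0.755 V


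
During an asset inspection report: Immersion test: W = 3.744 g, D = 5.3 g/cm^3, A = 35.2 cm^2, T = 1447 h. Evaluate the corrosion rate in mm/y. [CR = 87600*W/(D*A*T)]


Apply the mm/y weight-loss relation: CR = 87600 * W / (D * A * T)
Numerator: 87600 * 3.744 = 327974.4
Denominator: 5.3 * 35.2 * 1447 = 269952.32
CR = 327974.4 / 269952.32 = 1.214935 mm/y

1.214935 mm/y


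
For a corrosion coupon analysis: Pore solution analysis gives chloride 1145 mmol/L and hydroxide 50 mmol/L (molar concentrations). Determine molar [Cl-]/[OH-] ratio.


Threshold parameter = [Cl-] / [OH-] (molar basis; both in mmol/L, so units cancel)
Ratio = 1145 / 50 = 22.9

22.9


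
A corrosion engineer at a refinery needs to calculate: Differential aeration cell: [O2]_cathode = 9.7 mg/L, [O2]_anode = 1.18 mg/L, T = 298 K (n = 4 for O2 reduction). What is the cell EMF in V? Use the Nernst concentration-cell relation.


Apply the Nernst concentration-cell relation: E = (RT/nF)*ln(C_cathode/C_anode)
RT/nF = 8.314*298/(4*96485) = 0.00641958 V
ln(9.7/1.18) = 2.10661
E = 0.00641958 * 2.10661 = 0.01352 V

0.01352 V


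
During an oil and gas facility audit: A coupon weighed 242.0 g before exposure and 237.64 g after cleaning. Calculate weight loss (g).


Weight loss = initial − final
WL = 242.0 − 237.64 = 4.36 g

4.36 g


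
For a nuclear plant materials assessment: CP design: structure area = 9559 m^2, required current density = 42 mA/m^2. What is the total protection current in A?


I = area * current density, then convert mA → A (÷1000)
I = 9559 * 42 / 1000 = 401.48 A

401.48 A


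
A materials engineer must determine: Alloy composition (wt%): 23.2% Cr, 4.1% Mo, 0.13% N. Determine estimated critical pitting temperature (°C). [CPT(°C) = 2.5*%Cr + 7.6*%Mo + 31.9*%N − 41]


Apply the ASTM G48 empirical CPT estimate: CPT(°C) = 2.5*%Cr + 7.6*%Mo + 31.9*%N − 41
2.5*23.2 = 58; 7.6*4.1 = 31.16; 31.9*0.13 = 4.147
CPT = 58 + 31.16 + 4.147 − 41 = 52.307 °C
Rounded to 0.1 °C: CPT ≈ 52.3 °C

52.3 °C


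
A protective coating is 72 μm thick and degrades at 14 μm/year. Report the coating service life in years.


Service life = thickness / degradation rate
Life = 72 / 14 = 5.1 years

5.1 years


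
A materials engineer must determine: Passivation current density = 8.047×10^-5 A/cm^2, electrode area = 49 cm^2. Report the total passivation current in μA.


I = i_pass * A, then convert A → μA (×10^6)
I = 8.047×10^-5 * 49 * 10^6 = 3943.03 μA

3943.03 μA


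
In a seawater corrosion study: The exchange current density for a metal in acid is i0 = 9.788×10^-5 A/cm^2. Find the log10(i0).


i0 = 9.788×10^-5 A/cm^2
log10(i0) = -4.009

-4.009


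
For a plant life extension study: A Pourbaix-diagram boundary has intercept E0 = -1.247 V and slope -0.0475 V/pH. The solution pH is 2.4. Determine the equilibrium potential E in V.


Apply the Pourbaix line equation: E = E0 + slope*pH
E = -1.247 + (-0.0475)*2.4 = -1.247 + (-0.114) = -1.361 V
Rounded to 3 decimal places: E = -1.361 V

-1.361 V


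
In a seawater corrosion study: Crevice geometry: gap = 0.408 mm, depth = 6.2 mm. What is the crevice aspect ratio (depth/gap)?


Aspect ratio = depth / gap
Ratio = 6.2 / 0.408 = 15.2

15.2


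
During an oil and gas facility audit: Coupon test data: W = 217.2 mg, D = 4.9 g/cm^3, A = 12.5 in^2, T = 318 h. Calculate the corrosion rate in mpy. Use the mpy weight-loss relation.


Apply the mpy weight-loss relation: CR = 534 * W / (D * A * T)
Numerator: 534 * 217.2 = 115984.8
Denominator: 4.9 * 12.5 * 318 = 19477.5
CR = 115984.8 / 19477.5 = 5.95481 mpy

5.95481 mpy


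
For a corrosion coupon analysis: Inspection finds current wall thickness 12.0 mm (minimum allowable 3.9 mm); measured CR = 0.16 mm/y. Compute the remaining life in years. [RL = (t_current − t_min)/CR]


Apply the remaining-life relation: RL = (t_current − t_min) / CR
RL = (12.0 − 3.9) / 0.16 = 8.1 / 0.16 = 50.6 years

50.6 years


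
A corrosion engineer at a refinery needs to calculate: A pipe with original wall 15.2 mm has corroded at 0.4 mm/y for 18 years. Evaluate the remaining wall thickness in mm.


Remaining wall = original − CR × time
t = 15.2 − 0.4*18 = 15.2 − 7.2 = 8.0 mm

8.0 mm


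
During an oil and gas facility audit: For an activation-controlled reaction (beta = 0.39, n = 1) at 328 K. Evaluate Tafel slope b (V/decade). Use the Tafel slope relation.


Apply the Tafel slope relation: b = 2.303*R*T/(beta*n*F)
Numerator: 2.303 * 8.314 * 328 = 6280.26
Denominator: 0.39 * 1 * 96485 = 37629.15
b = 6280.26 / 37629.15 = 0.1669 V/decade

0.1669 V/decade


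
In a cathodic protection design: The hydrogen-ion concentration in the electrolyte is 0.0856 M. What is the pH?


pH = −log10[H+]
pH = −log10(0.0856) = 1.07

1.07


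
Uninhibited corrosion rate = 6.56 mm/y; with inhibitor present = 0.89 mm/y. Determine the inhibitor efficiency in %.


Apply the inhibitor-efficiency definition: IE = (CR_blank − CR_inh)/CR_blank × 100
IE = (6.56 − 0.89) / 6.56 × 100
IE = 5.67 / 6.56 × 100 = 86.4 %

86.4 %


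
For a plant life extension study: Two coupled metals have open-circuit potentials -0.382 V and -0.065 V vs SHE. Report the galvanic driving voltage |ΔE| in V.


Driving voltage is the absolute potential difference.
|ΔE| = |-0.382 − (-0.065)| = 0.317 V

0.317 V


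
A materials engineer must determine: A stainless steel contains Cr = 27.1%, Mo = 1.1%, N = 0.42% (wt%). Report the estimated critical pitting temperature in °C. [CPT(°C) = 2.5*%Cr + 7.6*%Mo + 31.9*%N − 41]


Apply the ASTM G48 empirical CPT estimate: CPT(°C) = 2.5*%Cr + 7.6*%Mo + 31.9*%N − 41
2.5*27.1 = 67.75; 7.6*1.1 = 8.36; 31.9*0.42 = 13.398
CPT = 67.75 + 8.36 + 13.398 − 41 = 48.508 °C
Rounded to 0.1 °C: CPT ≈ 48.5 °C

48.5 °C


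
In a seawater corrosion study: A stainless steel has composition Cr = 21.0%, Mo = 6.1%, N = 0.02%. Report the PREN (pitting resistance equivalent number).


Apply the PREN formula: PREN = Cr + 3.3*Mo + 16*N
PREN = 21.0 + 3.3*6.1 + 16*0.02
PREN = 21.0 + 20.13 + 0.32 = 41.45

41.45


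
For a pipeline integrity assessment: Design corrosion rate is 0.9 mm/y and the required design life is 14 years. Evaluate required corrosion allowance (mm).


Corrosion allowance = CR × design life
CA = 0.9 * 14 = 12.6 mm

12.6 mm


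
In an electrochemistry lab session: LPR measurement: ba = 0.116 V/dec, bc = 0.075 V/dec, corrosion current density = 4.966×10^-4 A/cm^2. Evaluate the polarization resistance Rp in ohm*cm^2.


Apply the Stern-Geary equation: Rp = ba*bc / (2.303*icorr*(ba+bc))
ba*bc = 0.116*0.075 = 0.0087
ba+bc = 0.191; 2.303*icorr*(ba+bc) = 2.303*4.966×10^-4*0.191 = 2.1844093×10^-4
Rp = 0.0087 / 2.1844093×10^-4 = 39.83 ohm*cm^2

39.83 ohm*cm^2


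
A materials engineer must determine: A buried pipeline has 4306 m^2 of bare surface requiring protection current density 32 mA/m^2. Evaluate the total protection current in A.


I = area * current density, then convert mA → A (÷1000)
I = 4306 * 32 / 1000 = 137.79 A

137.79 A


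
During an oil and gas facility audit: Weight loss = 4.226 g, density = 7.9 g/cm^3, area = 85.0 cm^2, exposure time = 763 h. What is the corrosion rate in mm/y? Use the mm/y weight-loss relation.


Apply the mm/y weight-loss relation: CR = 87600 * W / (D * A * T)
Numerator: 87600 * 4.226 = 370197.6
Denominator: 7.9 * 85.0 * 763 = 512354.5
CR = 370197.6 / 512354.5 = 0.7225 mm/y

0.7225 mm/y
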